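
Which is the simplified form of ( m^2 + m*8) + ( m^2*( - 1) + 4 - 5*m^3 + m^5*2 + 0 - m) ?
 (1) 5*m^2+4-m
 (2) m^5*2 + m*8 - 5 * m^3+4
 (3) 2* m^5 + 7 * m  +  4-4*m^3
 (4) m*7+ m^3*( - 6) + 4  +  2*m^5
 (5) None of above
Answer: 5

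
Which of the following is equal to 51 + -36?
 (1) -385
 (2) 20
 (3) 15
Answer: 3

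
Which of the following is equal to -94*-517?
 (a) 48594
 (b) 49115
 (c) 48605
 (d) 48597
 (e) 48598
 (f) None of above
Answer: e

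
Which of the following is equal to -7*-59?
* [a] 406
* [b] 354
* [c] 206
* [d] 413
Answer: d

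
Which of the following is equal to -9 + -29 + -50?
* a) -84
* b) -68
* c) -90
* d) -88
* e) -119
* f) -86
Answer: d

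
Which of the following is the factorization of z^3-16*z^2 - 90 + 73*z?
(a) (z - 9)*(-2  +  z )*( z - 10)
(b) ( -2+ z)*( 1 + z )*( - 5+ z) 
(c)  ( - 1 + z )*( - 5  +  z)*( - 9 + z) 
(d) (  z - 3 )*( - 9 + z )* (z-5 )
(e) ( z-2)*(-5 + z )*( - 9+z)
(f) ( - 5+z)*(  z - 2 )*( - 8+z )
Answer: e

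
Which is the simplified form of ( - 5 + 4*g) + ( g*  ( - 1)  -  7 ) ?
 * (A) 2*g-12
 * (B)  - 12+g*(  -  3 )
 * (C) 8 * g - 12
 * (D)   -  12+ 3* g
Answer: D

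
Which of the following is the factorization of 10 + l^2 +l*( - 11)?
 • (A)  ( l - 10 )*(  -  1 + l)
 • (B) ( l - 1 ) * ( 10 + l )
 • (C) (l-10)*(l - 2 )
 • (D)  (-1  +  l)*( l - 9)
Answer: A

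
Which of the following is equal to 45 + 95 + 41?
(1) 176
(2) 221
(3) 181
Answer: 3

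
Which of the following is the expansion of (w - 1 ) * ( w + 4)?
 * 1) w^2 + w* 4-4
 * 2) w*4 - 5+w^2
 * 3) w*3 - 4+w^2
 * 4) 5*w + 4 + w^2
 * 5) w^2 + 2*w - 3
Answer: 3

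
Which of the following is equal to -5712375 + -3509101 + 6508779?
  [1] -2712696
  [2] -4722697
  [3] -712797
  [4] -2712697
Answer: 4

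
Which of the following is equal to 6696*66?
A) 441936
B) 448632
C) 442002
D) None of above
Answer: A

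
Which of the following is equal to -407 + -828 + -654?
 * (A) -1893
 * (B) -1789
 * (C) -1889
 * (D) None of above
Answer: C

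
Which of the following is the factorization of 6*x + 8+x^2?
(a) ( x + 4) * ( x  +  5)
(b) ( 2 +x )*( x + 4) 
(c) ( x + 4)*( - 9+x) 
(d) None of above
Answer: b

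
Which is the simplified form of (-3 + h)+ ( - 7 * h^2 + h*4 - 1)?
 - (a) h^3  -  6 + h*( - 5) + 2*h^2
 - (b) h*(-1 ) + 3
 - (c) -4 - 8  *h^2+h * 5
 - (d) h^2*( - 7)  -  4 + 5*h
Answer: d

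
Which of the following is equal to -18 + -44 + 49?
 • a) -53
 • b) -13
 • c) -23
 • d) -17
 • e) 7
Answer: b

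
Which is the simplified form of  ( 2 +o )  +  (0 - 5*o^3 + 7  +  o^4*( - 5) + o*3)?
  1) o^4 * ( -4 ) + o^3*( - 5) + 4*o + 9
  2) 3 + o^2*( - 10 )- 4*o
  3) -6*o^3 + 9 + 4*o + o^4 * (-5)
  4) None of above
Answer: 4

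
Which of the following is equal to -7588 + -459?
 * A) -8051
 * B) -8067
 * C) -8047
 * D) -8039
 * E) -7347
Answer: C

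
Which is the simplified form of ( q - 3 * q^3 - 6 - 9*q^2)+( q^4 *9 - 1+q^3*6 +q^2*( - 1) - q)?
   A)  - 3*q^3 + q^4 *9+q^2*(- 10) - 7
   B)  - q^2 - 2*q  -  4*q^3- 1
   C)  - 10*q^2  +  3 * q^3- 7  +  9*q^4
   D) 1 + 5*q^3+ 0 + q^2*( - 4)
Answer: C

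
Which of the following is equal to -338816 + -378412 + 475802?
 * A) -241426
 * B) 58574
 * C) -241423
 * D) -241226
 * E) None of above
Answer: A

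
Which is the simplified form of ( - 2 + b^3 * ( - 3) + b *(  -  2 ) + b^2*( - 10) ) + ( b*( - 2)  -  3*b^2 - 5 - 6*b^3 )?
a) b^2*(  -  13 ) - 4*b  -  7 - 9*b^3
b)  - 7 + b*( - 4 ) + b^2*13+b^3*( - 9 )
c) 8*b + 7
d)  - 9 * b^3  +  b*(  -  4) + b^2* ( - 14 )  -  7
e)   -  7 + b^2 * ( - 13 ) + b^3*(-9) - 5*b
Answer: a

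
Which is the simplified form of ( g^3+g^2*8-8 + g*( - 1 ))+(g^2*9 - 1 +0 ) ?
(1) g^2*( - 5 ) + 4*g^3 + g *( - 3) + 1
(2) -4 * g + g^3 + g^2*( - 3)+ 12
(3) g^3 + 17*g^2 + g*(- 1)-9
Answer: 3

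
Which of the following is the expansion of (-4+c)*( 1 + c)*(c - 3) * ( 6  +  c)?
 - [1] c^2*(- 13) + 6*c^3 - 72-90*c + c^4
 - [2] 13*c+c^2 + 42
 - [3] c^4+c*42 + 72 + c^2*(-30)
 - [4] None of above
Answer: 4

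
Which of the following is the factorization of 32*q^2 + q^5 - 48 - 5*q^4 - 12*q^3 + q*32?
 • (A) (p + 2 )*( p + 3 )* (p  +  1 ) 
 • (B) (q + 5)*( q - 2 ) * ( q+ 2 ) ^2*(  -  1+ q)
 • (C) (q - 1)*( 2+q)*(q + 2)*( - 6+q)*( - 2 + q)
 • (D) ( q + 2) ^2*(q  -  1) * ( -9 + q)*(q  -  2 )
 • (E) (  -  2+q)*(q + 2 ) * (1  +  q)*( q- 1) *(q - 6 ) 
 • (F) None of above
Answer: C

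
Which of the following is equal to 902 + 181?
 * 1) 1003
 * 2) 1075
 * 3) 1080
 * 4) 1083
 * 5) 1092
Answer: 4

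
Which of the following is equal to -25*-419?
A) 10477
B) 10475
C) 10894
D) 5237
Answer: B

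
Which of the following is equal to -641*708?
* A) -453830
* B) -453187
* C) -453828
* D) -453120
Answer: C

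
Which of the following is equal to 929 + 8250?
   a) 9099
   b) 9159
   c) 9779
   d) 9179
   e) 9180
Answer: d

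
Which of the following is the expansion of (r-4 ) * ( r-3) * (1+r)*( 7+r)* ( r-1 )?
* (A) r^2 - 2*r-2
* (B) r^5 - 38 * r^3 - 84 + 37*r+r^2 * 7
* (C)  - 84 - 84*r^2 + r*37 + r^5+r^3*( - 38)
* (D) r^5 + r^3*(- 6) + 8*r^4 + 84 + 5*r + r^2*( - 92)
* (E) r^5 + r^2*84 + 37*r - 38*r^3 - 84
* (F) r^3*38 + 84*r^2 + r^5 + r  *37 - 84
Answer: E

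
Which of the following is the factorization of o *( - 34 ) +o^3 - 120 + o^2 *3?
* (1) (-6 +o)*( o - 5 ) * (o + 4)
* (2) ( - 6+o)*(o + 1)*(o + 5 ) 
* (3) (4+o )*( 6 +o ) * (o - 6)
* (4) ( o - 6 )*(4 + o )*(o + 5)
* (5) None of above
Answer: 4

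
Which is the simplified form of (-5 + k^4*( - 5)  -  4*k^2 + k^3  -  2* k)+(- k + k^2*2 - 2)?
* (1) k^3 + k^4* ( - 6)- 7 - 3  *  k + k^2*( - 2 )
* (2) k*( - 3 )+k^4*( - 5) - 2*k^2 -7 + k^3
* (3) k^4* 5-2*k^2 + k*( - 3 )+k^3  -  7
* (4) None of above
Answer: 2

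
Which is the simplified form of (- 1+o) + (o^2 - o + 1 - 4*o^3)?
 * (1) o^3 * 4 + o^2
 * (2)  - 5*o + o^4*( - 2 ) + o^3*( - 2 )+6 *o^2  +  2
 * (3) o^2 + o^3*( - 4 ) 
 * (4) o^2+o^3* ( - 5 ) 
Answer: 3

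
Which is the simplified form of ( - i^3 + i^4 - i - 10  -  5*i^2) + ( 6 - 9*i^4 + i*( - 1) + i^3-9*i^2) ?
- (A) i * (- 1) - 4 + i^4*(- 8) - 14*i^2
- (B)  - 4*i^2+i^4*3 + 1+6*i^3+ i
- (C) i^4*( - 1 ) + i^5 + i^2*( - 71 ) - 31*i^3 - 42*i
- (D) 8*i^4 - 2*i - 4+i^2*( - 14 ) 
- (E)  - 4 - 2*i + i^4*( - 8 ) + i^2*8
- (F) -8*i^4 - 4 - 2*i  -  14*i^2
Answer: F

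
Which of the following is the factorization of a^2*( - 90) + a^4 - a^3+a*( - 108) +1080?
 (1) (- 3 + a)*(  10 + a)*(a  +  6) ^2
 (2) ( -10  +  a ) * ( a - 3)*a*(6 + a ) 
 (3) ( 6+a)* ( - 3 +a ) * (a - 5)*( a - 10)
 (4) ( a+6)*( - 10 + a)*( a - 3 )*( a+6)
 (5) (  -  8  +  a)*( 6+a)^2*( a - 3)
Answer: 4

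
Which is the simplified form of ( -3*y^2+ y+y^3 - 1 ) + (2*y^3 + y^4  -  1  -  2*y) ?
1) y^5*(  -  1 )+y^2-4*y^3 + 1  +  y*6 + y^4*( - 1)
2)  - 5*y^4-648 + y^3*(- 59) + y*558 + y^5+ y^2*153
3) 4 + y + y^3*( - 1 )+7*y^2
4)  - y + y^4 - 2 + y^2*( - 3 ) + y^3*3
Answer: 4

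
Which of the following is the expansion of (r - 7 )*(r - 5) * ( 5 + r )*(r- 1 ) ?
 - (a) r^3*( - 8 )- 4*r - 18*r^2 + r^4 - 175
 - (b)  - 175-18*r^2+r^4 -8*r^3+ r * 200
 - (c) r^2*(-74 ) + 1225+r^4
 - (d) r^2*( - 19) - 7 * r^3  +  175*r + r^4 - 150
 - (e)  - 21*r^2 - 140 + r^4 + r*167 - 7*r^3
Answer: b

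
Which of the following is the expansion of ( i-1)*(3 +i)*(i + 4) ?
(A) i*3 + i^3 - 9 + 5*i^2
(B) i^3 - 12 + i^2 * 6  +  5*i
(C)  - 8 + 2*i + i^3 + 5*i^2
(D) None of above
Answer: B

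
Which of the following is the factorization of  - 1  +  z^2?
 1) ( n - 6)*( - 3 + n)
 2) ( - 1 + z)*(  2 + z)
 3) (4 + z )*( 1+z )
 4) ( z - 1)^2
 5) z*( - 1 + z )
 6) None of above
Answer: 6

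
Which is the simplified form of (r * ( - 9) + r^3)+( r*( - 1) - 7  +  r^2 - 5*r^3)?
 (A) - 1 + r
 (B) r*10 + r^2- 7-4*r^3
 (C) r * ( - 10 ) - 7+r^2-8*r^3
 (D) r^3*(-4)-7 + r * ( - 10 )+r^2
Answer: D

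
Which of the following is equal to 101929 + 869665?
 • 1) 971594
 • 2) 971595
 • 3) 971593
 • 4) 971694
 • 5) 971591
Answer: 1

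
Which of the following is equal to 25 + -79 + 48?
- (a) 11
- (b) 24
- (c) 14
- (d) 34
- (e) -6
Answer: e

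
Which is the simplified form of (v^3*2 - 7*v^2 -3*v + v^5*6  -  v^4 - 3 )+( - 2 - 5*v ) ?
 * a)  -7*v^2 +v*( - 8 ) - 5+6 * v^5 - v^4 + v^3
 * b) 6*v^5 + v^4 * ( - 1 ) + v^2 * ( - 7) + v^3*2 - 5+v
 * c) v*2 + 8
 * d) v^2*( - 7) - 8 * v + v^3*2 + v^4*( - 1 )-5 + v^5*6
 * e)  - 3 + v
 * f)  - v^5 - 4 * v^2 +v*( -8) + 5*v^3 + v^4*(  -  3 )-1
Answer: d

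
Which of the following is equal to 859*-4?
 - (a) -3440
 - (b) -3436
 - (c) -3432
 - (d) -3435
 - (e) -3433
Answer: b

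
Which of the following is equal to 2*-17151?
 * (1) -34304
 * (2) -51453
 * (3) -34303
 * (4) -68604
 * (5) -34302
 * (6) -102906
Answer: 5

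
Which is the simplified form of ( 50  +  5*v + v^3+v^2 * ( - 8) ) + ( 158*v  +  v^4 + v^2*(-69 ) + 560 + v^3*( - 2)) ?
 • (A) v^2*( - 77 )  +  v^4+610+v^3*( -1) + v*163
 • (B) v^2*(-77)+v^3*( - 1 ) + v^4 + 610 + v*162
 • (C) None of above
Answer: A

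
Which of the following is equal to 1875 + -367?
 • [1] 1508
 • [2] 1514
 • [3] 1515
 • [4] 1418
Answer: 1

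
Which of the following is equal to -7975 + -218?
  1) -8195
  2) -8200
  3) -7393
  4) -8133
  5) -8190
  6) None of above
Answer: 6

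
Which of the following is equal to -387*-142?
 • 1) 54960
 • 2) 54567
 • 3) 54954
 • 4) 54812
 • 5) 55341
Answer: 3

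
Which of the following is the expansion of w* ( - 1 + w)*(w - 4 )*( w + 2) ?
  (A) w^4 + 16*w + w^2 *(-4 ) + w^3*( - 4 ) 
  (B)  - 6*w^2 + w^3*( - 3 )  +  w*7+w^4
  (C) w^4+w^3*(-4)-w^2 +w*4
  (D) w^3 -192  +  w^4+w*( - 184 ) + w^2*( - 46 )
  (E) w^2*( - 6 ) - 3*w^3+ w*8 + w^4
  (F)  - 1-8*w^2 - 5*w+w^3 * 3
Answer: E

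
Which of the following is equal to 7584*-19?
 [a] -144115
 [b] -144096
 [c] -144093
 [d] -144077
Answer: b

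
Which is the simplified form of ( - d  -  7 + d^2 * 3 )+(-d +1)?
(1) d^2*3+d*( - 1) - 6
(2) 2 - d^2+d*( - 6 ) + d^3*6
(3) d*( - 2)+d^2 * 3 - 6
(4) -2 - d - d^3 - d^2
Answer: 3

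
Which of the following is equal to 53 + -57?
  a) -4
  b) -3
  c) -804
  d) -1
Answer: a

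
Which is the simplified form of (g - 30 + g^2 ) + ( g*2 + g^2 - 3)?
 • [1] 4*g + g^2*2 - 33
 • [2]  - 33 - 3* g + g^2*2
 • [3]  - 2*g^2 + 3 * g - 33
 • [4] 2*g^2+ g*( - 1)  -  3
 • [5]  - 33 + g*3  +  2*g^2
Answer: 5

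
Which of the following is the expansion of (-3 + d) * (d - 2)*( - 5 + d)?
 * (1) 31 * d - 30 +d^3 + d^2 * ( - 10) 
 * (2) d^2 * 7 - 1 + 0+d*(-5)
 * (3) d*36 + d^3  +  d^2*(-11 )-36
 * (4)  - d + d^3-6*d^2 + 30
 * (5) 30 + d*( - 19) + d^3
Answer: 1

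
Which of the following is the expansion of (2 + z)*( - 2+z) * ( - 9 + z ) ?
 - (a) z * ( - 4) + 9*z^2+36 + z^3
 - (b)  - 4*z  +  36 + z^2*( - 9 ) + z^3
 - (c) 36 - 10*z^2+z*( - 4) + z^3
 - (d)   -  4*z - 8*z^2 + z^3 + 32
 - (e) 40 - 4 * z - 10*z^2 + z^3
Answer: b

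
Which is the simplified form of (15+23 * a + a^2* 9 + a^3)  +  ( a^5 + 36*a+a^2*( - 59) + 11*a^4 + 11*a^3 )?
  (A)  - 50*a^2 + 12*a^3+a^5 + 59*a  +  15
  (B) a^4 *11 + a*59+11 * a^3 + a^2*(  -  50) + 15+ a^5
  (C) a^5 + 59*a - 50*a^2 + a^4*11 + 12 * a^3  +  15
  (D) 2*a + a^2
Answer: C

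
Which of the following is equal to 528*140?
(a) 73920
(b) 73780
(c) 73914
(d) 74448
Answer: a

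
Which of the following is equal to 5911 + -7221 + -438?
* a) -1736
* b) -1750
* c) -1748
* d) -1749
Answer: c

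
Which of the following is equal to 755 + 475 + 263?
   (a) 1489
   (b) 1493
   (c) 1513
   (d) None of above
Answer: b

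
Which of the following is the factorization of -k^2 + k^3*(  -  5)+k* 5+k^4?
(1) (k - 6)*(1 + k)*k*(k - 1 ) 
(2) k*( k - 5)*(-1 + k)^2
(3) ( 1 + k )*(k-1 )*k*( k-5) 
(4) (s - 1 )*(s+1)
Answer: 3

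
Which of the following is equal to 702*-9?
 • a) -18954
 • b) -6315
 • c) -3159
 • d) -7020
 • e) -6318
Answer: e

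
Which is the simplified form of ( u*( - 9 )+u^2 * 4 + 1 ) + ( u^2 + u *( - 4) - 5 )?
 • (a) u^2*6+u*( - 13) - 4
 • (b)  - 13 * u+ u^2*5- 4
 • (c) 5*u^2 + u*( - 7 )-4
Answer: b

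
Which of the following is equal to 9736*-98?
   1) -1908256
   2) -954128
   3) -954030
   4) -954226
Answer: 2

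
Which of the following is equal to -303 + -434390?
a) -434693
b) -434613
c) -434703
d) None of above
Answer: a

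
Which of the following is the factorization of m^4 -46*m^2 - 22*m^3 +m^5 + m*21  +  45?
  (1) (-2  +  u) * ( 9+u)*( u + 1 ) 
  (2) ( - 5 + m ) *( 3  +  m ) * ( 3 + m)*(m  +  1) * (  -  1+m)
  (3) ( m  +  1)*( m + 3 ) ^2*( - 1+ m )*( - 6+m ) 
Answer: 2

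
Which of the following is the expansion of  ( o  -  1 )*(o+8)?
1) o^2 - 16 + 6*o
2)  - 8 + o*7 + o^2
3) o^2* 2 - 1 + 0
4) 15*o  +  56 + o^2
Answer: 2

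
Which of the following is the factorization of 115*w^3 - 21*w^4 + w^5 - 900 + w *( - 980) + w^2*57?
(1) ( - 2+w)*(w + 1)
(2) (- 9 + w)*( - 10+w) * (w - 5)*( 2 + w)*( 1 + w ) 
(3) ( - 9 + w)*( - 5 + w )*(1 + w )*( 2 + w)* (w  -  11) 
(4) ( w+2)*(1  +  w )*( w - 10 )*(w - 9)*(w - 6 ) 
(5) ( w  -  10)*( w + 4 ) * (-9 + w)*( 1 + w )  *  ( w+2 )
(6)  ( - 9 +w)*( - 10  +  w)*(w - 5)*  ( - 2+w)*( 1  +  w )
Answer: 2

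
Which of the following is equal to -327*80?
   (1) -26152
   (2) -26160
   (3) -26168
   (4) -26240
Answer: 2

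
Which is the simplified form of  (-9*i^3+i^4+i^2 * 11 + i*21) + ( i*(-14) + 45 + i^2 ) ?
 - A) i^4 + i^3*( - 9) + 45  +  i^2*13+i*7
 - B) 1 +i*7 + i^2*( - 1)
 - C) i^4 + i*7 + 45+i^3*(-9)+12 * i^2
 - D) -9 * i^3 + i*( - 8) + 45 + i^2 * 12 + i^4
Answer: C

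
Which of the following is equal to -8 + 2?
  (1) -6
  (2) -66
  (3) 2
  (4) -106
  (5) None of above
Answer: 1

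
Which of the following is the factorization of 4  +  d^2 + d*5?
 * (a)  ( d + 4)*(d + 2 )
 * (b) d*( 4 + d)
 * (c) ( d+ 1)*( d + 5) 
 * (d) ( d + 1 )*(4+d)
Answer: d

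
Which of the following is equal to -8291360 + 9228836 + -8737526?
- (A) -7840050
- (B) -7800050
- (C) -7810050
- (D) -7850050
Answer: B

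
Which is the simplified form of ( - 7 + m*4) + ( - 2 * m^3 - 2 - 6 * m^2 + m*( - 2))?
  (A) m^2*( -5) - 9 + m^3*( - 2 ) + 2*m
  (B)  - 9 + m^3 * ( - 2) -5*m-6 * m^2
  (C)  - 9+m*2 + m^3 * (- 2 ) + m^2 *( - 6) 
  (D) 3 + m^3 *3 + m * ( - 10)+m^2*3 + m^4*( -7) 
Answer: C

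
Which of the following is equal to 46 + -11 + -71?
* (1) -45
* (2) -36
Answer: 2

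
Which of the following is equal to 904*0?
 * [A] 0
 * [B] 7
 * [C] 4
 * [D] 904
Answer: A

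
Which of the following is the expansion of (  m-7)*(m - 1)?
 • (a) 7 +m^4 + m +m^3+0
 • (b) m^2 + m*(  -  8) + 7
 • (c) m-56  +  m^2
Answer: b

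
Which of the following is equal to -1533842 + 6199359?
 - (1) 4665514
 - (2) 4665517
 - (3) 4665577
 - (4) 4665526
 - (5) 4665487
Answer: 2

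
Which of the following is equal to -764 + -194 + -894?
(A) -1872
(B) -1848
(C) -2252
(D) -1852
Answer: D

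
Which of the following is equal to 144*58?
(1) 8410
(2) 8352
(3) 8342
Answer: 2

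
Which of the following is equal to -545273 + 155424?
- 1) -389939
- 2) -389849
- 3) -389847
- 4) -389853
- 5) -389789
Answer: 2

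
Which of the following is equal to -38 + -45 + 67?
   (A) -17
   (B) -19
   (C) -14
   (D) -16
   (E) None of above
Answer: D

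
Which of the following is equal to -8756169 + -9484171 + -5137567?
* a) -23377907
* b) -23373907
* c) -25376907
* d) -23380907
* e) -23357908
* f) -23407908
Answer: a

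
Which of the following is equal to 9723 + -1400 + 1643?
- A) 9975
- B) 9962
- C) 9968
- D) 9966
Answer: D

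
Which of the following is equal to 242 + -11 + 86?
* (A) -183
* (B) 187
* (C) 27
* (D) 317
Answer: D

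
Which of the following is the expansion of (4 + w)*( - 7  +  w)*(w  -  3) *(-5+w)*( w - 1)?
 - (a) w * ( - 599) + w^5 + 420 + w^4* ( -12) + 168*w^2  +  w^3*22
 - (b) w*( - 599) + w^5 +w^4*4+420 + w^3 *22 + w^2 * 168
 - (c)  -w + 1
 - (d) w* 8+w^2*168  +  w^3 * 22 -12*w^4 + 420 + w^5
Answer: a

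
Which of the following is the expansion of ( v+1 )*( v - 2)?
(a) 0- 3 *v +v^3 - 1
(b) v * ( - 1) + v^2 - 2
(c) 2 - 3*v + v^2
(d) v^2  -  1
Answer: b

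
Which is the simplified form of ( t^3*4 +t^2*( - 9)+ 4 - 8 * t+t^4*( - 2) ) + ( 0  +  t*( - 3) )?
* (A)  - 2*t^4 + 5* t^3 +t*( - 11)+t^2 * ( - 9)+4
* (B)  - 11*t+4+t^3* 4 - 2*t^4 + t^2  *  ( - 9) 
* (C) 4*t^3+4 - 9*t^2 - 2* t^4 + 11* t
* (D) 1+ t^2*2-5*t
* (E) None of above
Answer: B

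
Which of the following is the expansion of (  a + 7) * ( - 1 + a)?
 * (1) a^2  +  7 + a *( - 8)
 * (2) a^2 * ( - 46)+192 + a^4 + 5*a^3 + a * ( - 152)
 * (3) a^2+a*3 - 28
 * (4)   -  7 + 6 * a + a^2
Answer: 4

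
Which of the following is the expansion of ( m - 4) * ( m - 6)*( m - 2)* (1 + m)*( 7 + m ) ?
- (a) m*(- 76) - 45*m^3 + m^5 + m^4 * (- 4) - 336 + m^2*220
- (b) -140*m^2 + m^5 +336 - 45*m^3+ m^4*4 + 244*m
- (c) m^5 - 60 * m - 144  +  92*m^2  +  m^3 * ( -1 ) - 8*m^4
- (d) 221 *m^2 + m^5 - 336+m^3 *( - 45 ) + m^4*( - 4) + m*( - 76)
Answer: a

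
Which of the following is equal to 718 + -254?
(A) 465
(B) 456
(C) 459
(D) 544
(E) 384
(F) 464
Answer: F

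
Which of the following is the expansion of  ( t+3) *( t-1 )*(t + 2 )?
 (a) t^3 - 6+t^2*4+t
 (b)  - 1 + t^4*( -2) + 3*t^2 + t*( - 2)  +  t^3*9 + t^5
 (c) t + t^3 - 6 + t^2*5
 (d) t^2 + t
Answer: a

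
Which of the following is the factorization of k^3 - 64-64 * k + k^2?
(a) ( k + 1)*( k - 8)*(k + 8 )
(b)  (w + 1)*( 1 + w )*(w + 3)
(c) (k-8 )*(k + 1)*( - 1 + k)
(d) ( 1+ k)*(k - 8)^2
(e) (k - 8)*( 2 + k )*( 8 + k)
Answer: a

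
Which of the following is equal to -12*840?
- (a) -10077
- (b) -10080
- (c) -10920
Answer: b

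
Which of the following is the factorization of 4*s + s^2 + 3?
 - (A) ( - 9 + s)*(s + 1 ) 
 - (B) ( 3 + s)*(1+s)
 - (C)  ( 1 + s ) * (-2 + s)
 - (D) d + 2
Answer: B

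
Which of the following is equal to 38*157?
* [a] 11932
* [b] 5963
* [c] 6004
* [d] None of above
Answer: d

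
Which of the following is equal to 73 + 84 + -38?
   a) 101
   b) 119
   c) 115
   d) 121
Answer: b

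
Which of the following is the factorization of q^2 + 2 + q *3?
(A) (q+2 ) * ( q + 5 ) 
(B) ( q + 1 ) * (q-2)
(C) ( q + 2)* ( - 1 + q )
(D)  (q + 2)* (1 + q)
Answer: D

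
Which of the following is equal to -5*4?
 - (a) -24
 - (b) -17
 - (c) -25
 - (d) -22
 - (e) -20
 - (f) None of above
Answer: e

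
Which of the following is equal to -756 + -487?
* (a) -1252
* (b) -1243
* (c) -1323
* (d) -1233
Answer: b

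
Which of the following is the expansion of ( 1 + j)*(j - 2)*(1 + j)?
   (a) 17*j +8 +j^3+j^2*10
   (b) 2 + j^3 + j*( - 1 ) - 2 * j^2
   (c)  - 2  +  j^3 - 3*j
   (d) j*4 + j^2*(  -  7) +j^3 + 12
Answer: c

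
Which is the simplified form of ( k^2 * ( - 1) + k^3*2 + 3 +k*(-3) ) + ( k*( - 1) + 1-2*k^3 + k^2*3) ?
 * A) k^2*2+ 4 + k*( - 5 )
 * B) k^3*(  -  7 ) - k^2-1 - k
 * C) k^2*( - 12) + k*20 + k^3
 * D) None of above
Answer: D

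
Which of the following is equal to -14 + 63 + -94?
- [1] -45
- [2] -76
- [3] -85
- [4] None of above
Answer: 1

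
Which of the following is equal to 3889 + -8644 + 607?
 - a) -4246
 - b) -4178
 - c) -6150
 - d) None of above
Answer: d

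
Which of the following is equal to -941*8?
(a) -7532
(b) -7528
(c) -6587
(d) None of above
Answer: b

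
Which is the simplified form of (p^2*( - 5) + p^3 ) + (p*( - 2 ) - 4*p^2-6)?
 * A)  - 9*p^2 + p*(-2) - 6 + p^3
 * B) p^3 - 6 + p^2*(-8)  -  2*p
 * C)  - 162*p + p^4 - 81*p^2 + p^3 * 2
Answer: A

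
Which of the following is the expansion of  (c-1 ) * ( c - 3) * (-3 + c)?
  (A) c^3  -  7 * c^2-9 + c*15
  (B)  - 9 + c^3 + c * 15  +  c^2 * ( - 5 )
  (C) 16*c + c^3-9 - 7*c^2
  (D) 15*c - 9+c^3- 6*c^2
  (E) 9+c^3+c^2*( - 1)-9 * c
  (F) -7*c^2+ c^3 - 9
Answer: A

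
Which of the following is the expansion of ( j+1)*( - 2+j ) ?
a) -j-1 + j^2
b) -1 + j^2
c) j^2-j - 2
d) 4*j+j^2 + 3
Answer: c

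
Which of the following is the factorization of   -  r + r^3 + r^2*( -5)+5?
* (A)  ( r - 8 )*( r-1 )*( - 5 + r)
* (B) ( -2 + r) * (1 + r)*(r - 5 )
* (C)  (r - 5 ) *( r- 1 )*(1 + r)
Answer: C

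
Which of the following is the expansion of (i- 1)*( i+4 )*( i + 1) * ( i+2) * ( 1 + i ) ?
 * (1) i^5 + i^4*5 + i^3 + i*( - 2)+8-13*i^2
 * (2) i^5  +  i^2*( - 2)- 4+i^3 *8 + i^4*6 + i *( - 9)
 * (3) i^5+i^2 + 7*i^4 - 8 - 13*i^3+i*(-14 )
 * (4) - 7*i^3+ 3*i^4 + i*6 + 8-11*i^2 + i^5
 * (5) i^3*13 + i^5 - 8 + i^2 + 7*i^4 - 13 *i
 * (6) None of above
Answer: 6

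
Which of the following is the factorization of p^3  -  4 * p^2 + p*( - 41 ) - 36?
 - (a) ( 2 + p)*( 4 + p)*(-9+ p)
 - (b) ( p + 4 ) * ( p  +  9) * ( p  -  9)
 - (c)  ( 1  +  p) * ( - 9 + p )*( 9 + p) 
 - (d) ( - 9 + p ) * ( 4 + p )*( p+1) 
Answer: d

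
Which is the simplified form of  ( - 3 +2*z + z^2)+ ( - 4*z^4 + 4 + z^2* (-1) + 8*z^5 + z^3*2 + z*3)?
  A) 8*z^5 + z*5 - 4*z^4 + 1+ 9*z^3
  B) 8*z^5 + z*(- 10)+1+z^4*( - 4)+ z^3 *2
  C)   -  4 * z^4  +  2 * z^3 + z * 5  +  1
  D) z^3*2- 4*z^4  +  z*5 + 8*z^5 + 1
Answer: D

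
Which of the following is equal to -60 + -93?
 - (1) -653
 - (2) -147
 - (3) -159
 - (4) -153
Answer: 4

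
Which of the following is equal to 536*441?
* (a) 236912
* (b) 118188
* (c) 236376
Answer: c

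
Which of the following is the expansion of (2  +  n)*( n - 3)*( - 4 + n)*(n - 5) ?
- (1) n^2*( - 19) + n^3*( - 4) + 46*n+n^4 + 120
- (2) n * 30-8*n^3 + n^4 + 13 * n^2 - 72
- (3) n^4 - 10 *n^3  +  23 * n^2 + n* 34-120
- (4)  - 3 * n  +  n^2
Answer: 3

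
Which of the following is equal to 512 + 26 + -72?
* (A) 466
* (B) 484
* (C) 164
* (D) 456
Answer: A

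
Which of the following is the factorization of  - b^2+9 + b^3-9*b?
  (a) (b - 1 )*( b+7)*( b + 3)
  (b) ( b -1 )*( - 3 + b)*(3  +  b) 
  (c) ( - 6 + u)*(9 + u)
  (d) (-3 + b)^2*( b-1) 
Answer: b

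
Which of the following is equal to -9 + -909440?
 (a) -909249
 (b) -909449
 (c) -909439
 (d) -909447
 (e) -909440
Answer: b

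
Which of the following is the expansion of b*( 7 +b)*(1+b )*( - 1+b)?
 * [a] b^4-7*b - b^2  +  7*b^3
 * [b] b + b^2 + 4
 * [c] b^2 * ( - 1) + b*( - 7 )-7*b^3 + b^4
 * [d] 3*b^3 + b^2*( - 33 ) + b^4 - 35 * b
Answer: a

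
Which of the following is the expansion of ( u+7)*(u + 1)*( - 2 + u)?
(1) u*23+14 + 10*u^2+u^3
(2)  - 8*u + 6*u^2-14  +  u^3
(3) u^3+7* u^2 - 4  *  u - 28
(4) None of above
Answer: 4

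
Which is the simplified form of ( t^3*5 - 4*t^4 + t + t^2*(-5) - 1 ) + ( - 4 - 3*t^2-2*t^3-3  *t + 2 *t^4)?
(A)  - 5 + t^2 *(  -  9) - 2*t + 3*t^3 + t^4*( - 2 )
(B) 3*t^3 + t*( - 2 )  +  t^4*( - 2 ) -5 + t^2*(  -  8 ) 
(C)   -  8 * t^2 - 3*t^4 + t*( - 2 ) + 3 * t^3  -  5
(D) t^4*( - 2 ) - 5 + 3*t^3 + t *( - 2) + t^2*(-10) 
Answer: B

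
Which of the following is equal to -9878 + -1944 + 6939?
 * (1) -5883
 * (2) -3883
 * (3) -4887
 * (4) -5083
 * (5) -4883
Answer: 5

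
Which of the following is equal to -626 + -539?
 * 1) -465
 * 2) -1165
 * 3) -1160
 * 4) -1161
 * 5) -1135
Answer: 2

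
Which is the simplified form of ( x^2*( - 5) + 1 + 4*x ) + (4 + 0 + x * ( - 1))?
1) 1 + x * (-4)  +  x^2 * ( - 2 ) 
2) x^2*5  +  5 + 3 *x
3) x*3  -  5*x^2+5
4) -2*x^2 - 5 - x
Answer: 3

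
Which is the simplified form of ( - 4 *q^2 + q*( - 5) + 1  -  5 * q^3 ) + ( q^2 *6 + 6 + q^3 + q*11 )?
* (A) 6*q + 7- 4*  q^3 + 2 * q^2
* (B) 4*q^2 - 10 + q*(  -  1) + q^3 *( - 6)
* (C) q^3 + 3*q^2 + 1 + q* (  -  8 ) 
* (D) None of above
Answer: A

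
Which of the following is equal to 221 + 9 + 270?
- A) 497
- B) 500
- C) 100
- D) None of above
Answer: B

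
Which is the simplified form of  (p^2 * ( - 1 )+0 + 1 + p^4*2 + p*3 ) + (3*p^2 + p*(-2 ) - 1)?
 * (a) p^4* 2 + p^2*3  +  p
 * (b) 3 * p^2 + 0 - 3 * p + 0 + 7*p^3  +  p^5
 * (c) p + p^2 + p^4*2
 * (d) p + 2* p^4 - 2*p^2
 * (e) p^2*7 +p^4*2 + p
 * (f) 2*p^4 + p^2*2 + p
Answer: f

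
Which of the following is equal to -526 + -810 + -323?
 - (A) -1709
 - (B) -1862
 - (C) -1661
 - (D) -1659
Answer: D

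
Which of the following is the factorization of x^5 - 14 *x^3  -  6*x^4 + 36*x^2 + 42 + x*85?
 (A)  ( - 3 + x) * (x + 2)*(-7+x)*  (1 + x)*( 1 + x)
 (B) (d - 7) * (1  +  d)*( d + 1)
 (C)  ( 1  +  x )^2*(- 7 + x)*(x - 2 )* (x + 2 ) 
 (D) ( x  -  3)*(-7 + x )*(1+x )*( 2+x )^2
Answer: A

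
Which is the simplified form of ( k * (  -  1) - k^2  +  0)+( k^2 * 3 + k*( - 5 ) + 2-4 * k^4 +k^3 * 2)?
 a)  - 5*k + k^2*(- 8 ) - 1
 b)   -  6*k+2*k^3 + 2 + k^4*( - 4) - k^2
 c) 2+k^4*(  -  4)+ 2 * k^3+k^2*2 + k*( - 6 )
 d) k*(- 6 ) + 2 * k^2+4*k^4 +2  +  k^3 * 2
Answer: c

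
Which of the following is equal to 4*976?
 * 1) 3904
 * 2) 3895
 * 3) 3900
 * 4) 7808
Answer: 1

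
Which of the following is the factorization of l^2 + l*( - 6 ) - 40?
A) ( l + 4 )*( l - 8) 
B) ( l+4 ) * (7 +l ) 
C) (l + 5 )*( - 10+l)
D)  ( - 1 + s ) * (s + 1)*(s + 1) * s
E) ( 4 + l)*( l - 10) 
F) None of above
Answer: E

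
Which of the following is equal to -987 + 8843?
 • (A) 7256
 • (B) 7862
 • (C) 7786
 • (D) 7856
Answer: D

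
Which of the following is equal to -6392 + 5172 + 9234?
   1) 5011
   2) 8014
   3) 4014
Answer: 2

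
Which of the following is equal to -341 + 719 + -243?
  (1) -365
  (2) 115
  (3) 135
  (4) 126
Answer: 3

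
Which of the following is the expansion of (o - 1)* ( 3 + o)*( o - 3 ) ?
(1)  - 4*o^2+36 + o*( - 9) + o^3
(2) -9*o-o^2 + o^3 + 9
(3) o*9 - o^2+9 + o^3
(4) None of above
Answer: 2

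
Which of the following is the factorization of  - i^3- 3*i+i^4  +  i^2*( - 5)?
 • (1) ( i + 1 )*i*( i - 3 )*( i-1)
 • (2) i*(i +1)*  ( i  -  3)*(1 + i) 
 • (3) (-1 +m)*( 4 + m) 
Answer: 2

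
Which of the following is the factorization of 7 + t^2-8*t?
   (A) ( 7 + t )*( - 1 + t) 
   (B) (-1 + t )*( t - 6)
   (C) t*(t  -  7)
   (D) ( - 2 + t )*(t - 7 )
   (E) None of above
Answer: E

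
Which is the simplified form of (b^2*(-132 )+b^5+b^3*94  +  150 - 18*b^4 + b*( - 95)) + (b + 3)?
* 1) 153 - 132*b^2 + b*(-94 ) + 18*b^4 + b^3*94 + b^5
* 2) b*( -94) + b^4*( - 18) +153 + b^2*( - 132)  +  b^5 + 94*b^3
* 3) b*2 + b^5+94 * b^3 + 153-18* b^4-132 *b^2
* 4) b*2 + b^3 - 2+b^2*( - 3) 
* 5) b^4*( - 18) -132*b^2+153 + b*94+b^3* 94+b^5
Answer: 2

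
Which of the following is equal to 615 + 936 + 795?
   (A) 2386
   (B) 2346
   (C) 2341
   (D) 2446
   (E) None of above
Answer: B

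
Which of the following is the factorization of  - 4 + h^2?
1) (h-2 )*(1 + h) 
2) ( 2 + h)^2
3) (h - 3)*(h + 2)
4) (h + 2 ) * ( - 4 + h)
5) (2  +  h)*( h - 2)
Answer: 5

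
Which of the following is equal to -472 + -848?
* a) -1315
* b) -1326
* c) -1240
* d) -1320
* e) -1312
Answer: d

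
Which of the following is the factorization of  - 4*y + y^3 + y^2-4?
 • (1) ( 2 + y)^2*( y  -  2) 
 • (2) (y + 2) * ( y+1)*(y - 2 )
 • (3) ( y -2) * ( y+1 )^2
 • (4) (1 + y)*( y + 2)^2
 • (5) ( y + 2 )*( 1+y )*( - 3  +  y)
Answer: 2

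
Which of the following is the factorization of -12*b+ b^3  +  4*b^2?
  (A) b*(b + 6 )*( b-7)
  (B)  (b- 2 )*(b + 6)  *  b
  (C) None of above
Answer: B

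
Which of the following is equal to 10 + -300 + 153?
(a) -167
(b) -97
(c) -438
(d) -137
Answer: d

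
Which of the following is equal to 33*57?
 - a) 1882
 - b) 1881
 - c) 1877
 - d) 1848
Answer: b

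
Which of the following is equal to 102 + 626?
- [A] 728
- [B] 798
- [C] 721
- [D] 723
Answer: A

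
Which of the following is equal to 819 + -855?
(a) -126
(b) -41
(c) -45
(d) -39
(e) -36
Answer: e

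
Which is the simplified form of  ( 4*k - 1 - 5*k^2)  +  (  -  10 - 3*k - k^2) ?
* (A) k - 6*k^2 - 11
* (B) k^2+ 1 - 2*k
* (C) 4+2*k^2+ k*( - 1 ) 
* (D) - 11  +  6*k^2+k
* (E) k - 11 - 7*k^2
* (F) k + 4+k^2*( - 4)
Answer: A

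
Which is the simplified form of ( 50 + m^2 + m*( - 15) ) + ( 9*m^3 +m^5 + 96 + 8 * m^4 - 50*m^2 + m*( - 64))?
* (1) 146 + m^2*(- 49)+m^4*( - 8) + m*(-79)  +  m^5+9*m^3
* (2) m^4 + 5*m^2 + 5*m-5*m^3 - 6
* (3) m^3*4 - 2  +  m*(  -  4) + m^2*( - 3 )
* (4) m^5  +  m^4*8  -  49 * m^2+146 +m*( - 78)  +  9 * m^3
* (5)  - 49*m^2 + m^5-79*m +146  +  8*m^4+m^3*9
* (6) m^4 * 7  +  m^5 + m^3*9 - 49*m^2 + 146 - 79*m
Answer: 5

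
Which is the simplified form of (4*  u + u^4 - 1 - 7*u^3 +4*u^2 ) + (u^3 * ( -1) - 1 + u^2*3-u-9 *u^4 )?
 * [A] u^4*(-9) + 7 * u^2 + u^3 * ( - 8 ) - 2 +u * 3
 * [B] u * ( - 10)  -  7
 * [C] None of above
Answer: C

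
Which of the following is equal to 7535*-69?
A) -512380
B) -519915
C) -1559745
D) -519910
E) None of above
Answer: B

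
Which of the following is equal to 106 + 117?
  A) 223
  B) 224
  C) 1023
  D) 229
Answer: A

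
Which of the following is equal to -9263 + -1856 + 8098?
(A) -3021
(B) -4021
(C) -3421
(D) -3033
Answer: A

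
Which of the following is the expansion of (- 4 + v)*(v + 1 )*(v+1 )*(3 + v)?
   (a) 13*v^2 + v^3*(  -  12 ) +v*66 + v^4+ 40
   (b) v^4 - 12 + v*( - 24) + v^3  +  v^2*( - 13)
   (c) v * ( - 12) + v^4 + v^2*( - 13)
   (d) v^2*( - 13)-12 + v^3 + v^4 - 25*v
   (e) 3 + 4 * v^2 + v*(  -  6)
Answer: d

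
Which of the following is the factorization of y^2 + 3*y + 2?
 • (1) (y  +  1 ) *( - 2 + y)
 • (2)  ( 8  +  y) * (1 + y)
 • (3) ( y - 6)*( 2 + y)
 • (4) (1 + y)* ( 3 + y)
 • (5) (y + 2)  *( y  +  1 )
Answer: 5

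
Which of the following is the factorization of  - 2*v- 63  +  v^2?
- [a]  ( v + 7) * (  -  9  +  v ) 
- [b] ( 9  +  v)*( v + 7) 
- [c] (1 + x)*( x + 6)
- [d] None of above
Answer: a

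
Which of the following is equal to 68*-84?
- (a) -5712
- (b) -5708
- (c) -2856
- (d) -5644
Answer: a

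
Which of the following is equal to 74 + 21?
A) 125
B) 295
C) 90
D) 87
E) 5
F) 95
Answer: F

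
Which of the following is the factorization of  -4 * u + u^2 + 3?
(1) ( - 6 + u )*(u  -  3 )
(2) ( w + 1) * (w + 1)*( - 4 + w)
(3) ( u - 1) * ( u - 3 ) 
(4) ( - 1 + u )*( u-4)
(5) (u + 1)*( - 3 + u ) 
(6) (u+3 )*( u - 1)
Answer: 3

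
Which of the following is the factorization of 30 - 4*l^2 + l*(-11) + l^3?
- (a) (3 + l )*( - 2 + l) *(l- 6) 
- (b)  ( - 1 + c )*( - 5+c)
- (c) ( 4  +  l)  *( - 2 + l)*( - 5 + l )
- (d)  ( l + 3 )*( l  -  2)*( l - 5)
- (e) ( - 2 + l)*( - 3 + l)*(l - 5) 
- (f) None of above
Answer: d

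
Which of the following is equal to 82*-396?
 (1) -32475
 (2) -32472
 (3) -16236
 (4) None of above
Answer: 2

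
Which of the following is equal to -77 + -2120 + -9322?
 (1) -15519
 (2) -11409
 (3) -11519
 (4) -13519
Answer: 3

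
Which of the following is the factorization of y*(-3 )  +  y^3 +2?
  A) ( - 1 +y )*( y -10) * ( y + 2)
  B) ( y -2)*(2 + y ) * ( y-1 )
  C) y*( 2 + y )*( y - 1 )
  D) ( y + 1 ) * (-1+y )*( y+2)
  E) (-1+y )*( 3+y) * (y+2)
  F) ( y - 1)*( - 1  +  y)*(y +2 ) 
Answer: F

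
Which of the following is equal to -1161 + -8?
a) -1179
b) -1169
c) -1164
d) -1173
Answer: b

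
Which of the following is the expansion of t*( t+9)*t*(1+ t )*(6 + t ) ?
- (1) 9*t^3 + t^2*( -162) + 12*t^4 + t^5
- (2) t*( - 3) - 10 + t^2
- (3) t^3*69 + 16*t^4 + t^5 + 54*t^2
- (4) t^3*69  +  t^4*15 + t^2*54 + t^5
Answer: 3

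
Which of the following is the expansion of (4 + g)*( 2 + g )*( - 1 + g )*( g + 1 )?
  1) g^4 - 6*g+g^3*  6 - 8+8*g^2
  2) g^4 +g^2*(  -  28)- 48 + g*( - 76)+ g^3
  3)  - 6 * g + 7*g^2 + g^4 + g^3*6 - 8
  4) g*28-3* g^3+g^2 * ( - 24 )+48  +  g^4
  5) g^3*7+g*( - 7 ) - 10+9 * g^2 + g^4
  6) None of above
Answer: 3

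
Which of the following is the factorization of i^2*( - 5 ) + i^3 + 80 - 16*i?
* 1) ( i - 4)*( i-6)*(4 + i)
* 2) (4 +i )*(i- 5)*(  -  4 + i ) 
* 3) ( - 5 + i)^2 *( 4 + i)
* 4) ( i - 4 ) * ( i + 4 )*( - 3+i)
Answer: 2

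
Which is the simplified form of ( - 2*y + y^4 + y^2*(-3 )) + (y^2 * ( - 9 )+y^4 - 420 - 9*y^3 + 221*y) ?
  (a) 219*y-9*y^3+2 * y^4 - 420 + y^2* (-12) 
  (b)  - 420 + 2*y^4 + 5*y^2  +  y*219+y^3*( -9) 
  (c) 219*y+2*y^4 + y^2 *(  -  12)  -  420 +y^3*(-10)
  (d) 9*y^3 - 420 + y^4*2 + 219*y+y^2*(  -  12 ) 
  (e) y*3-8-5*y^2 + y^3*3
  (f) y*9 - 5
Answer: a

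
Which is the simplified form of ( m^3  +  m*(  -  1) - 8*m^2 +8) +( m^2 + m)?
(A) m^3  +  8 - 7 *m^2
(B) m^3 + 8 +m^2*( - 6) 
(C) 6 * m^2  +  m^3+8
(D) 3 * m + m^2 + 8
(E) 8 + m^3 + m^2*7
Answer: A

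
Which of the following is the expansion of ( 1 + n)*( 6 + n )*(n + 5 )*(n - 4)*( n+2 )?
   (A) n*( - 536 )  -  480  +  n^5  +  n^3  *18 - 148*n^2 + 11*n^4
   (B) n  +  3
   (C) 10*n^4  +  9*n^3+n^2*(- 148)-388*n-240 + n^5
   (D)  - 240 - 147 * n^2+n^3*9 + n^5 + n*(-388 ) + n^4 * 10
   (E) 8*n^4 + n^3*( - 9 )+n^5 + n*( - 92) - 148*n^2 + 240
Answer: C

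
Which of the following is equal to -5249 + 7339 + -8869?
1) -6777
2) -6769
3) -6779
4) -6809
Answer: 3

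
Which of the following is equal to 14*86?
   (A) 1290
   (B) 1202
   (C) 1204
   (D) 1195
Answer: C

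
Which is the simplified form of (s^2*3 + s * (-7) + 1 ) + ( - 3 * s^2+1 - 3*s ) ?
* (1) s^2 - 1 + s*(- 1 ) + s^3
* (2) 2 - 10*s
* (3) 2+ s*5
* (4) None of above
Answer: 2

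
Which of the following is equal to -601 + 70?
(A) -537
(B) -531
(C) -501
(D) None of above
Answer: B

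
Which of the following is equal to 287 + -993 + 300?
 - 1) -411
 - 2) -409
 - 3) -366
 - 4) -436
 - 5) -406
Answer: 5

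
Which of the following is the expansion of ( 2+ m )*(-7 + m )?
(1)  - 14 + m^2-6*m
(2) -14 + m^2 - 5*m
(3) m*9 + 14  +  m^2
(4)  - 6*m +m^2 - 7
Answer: 2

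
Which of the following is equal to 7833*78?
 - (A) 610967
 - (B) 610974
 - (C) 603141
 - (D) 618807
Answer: B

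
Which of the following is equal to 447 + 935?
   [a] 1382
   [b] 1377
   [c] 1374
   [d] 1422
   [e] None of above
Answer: a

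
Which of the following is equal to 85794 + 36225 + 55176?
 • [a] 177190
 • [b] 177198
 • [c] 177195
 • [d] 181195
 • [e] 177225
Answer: c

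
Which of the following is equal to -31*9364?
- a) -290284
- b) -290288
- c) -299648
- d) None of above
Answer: a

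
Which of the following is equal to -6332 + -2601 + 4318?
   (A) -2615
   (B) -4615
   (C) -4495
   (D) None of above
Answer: B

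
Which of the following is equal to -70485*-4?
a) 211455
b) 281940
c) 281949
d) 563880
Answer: b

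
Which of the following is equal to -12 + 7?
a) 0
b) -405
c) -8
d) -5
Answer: d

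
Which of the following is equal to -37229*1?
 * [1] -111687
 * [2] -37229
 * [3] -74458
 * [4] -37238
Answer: 2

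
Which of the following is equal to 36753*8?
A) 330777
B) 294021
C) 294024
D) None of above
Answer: C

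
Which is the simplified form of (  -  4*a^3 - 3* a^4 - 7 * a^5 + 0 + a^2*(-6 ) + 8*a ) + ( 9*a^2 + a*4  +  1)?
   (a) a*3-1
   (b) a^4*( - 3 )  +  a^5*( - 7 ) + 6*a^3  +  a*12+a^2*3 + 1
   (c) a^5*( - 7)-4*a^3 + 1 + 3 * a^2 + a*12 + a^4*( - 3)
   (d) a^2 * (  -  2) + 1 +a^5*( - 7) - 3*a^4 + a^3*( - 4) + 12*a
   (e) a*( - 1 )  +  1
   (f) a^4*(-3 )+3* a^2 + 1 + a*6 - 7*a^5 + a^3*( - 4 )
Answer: c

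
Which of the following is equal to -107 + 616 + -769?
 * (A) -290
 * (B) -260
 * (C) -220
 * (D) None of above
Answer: B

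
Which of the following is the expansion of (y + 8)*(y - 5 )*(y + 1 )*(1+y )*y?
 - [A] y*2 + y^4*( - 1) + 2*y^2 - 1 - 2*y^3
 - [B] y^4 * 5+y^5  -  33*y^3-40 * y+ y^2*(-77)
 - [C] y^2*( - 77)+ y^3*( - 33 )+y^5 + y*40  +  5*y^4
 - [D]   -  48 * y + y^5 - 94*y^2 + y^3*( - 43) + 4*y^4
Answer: B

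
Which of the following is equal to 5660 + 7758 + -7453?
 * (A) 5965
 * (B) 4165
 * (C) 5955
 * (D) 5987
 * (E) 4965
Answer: A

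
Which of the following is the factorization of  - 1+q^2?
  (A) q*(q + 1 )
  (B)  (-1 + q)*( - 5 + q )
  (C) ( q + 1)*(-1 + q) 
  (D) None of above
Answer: C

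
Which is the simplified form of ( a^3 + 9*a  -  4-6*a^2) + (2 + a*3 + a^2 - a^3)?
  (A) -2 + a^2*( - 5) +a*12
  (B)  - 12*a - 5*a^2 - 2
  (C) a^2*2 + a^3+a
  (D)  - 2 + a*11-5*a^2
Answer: A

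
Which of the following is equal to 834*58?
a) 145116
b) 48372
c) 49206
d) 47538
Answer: b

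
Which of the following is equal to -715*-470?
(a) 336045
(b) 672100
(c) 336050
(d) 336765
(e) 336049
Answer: c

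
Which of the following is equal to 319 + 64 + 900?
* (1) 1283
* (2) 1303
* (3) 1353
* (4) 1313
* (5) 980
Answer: 1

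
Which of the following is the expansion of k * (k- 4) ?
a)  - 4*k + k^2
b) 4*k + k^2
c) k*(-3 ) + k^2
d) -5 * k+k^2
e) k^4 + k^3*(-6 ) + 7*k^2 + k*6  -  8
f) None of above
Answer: a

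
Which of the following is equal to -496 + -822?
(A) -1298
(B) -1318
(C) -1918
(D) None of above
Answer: B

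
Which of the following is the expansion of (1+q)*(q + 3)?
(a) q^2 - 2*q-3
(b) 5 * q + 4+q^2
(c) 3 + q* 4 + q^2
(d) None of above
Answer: c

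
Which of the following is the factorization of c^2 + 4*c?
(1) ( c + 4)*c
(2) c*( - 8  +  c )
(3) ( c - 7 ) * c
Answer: 1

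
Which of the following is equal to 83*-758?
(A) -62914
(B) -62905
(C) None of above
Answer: A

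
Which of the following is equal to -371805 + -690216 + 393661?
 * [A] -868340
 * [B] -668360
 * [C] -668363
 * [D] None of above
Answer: B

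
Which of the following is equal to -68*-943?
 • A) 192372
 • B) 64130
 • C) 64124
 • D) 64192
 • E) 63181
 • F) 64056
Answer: C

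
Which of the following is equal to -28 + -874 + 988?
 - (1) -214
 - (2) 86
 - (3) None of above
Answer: 2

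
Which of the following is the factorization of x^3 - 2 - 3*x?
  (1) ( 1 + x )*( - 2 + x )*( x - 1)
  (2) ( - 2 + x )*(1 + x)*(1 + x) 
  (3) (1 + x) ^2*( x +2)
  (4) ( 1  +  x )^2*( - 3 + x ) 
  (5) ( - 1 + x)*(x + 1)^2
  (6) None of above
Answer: 2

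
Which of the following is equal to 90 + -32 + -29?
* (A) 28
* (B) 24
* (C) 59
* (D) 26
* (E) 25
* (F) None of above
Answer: F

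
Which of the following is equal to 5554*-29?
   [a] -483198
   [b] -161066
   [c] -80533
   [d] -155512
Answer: b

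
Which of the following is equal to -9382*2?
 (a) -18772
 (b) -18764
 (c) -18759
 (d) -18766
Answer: b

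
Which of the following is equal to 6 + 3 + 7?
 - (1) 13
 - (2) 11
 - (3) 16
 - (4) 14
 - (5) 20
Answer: 3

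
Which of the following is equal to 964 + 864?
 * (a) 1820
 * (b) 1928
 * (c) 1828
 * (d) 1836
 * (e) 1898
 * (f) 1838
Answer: c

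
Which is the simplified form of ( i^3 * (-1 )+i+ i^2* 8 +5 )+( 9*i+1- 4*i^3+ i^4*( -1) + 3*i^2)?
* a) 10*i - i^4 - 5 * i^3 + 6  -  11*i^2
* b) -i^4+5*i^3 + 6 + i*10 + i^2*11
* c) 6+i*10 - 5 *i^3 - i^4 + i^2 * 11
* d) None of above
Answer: c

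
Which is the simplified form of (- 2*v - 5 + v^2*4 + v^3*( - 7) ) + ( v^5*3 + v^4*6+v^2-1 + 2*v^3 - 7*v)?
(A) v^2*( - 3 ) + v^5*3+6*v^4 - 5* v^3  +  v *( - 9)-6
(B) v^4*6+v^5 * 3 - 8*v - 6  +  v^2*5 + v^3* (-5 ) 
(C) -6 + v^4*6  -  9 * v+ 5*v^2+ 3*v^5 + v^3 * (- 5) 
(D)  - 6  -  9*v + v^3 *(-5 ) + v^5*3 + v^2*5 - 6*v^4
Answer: C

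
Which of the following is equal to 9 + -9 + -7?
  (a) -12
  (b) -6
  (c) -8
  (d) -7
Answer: d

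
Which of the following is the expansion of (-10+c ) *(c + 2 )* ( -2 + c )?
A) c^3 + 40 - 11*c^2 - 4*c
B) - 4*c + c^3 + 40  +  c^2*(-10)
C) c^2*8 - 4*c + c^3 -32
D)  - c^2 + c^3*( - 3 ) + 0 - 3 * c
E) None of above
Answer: B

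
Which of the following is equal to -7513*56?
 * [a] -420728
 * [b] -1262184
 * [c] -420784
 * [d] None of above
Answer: a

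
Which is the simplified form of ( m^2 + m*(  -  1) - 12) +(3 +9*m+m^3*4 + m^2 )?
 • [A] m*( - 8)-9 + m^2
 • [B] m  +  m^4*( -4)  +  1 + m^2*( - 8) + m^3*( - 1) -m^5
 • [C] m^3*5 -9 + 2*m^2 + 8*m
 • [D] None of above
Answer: D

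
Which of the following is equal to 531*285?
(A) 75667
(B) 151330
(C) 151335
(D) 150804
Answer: C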